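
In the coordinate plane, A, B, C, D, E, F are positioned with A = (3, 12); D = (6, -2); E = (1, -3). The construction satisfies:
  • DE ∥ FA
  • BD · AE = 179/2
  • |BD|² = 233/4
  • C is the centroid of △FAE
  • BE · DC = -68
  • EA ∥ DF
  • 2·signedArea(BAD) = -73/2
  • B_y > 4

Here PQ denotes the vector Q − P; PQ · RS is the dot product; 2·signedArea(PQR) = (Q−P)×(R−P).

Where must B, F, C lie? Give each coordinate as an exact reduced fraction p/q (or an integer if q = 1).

B = (2, 9/2)
C = (4, 22/3)
F = (8, 13)

1. B_x = 2  [BD · AE = 179/2 ∩ 2·signedArea(BAD) = -73/2]
2. B_y = 9/2  [BD · AE = 179/2 ∩ 2·signedArea(BAD) = -73/2]
   → B = (2, 9/2)
3. F_x = 8  [DE ∥ FA ∩ EA ∥ DF]
4. F_y = 13  [DE ∥ FA ∩ EA ∥ DF]
   → F = (8, 13)
5. C_x = 4  [BE · DC = -68 ∩ C is the centroid of △FAE]
6. C_y = 22/3  [BE · DC = -68 ∩ C is the centroid of △FAE]
   → C = (4, 22/3)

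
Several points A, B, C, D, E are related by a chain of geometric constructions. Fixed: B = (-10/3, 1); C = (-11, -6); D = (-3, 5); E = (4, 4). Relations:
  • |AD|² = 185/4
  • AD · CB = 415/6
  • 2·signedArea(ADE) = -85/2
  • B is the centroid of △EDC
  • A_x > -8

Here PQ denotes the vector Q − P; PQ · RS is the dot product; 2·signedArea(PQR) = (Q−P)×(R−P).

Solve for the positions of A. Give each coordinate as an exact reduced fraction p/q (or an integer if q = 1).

1. A_x = -7  [AD · CB = 415/6 ∩ 2·signedArea(ADE) = -85/2]
2. A_y = -1/2  [AD · CB = 415/6 ∩ 2·signedArea(ADE) = -85/2]
   → A = (-7, -1/2)

A = (-7, -1/2)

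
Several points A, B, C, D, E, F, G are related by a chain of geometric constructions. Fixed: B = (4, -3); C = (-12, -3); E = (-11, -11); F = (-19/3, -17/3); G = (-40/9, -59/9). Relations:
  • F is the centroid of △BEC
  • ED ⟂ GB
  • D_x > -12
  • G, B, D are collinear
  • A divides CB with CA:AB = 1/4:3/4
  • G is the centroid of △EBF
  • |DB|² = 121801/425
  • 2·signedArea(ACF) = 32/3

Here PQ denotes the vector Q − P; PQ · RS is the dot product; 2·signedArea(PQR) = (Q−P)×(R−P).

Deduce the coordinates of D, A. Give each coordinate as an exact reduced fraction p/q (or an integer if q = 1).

A = (-8, -3)
D = (-4931/425, -4067/425)

1. D_x = -4931/425  [G, B, D are collinear ∩ ED ⟂ GB]
2. D_y = -4067/425  [G, B, D are collinear ∩ ED ⟂ GB]
   → D = (-4931/425, -4067/425)
3. A_x = -8  [A divides CB with CA:AB = 1/4:3/4]
4. A_y = -3  [A divides CB with CA:AB = 1/4:3/4]
   → A = (-8, -3)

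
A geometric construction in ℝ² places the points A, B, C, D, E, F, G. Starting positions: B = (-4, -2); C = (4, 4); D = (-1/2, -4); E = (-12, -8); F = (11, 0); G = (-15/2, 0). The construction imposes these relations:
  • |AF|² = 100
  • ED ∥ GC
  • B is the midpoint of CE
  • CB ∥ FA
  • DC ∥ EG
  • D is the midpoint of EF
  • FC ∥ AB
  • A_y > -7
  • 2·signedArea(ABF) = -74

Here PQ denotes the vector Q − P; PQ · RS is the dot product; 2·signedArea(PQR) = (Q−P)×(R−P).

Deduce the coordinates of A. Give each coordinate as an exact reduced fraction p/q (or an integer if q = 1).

1. A_x = 3  [FC ∥ AB ∩ CB ∥ FA]
2. A_y = -6  [FC ∥ AB ∩ CB ∥ FA]
   → A = (3, -6)

A = (3, -6)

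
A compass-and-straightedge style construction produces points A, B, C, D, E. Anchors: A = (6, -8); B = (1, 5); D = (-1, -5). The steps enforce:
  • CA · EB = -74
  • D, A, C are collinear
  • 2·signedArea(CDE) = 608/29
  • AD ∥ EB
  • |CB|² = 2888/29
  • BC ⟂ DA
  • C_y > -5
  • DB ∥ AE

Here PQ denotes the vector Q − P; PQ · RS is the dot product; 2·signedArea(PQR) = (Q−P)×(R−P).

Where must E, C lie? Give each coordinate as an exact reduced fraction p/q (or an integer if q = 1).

1. E_x = 8  [AD ∥ EB ∩ DB ∥ AE]
2. E_y = 2  [AD ∥ EB ∩ DB ∥ AE]
   → E = (8, 2)
3. C_x = -85/29  [D, A, C are collinear ∩ BC ⟂ DA]
4. C_y = -121/29  [D, A, C are collinear ∩ BC ⟂ DA]
   → C = (-85/29, -121/29)

C = (-85/29, -121/29)
E = (8, 2)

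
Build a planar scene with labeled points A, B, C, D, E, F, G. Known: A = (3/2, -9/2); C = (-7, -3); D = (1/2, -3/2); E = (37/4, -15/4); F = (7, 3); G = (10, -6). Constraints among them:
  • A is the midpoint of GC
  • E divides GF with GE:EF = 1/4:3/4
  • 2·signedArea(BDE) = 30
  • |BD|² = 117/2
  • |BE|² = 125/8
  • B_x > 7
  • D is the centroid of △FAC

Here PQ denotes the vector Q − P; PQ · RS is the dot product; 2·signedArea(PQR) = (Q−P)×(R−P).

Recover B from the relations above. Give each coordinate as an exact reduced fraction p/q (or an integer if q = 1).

1. B_x = 8  [line 9/4·x + 35/4·y + -18 = 0 ∩ |BD|² = 117/2]
2. B_y = 0  [line 9/4·x + 35/4·y + -18 = 0 ∩ |BD|² = 117/2]
   → B = (8, 0)

B = (8, 0)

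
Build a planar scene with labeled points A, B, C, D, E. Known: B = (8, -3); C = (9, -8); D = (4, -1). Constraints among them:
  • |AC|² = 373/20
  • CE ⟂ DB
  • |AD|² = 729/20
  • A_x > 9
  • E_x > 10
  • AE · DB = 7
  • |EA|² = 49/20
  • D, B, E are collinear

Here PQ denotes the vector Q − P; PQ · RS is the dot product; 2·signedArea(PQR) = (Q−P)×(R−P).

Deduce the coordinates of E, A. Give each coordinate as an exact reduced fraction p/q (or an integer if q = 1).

A = (47/5, -37/10)
E = (54/5, -22/5)

1. E_x = 54/5  [D, B, E are collinear ∩ CE ⟂ DB]
2. E_y = -22/5  [D, B, E are collinear ∩ CE ⟂ DB]
   → E = (54/5, -22/5)
3. A_x = 47/5  [line -4·x + 2·y + 45 = 0 ∩ |AC|² = 373/20]
4. A_y = -37/10  [line -4·x + 2·y + 45 = 0 ∩ |AC|² = 373/20]
   → A = (47/5, -37/10)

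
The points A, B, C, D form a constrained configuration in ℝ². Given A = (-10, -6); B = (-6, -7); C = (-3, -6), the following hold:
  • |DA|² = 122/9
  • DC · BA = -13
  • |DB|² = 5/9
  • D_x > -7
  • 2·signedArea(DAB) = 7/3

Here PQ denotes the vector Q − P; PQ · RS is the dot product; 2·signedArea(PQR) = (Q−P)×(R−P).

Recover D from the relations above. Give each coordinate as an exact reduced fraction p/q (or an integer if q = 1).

1. D_x = -19/3  [DC · BA = -13 ∩ 2·signedArea(DAB) = 7/3]
2. D_y = -19/3  [DC · BA = -13 ∩ 2·signedArea(DAB) = 7/3]
   → D = (-19/3, -19/3)

D = (-19/3, -19/3)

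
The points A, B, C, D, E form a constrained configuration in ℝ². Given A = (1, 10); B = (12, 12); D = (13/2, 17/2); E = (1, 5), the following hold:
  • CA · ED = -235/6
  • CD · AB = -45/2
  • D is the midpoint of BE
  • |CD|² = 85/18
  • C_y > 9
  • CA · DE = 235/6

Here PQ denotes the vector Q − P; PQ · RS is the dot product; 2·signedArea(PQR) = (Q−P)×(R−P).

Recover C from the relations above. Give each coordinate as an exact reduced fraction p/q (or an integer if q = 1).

C = (25/3, 29/3)

1. C_x = 25/3  [CA · ED = -235/6 ∩ CD · AB = -45/2]
2. C_y = 29/3  [CA · ED = -235/6 ∩ CD · AB = -45/2]
   → C = (25/3, 29/3)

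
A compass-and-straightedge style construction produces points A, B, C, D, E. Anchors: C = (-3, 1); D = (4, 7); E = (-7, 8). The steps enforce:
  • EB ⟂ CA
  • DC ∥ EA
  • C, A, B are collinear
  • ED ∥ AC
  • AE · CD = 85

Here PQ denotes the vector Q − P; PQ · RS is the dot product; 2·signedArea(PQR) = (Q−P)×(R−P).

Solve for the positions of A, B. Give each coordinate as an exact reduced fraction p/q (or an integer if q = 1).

1. A_x = -14  [ED ∥ AC ∩ DC ∥ EA]
2. A_y = 2  [ED ∥ AC ∩ DC ∥ EA]
   → A = (-14, 2)
3. B_x = -927/122  [C, A, B are collinear ∩ EB ⟂ CA]
4. B_y = 173/122  [C, A, B are collinear ∩ EB ⟂ CA]
   → B = (-927/122, 173/122)

A = (-14, 2)
B = (-927/122, 173/122)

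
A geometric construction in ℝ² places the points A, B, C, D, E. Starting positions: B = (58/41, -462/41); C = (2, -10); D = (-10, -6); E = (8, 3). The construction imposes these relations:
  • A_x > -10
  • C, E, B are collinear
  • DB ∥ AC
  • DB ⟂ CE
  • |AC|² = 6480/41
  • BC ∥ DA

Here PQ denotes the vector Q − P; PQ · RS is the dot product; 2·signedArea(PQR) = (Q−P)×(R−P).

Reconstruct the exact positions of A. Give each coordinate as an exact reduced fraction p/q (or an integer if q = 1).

1. A_x = -386/41  [DB ∥ AC ∩ BC ∥ DA]
2. A_y = -194/41  [DB ∥ AC ∩ BC ∥ DA]
   → A = (-386/41, -194/41)

A = (-386/41, -194/41)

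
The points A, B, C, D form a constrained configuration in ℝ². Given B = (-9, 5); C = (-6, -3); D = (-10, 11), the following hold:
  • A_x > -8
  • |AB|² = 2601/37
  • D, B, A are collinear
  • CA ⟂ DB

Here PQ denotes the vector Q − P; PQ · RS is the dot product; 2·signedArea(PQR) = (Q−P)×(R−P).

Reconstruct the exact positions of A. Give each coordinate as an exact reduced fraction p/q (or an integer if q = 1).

A = (-282/37, -121/37)

1. A_x = -282/37  [D, B, A are collinear ∩ CA ⟂ DB]
2. A_y = -121/37  [D, B, A are collinear ∩ CA ⟂ DB]
   → A = (-282/37, -121/37)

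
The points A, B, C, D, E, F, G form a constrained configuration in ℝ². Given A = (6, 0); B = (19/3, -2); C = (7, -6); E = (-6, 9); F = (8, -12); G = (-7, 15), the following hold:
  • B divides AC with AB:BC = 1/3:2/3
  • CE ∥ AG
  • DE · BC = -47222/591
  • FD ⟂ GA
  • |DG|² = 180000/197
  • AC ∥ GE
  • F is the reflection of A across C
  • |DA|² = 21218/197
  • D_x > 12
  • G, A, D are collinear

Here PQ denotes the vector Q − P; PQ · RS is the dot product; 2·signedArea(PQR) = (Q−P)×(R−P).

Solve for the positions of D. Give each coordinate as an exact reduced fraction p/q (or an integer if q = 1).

1. D_x = 2521/197  [G, A, D are collinear ∩ FD ⟂ GA]
2. D_y = -1545/197  [G, A, D are collinear ∩ FD ⟂ GA]
   → D = (2521/197, -1545/197)

D = (2521/197, -1545/197)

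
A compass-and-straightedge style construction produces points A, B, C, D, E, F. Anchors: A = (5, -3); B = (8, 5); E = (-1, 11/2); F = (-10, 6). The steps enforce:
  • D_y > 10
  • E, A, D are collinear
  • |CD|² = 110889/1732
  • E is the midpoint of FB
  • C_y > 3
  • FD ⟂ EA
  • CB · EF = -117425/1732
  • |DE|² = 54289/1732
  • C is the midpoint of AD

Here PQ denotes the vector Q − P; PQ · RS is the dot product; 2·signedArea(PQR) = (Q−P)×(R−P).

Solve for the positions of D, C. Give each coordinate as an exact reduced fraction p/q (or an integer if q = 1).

C = (167/433, 3063/866)
D = (-1831/433, 4362/433)

1. D_x = -1831/433  [E, A, D are collinear ∩ FD ⟂ EA]
2. D_y = 4362/433  [E, A, D are collinear ∩ FD ⟂ EA]
   → D = (-1831/433, 4362/433)
3. C_x = 167/433  [C is the midpoint of AD]
4. C_y = 3063/866  [C is the midpoint of AD]
   → C = (167/433, 3063/866)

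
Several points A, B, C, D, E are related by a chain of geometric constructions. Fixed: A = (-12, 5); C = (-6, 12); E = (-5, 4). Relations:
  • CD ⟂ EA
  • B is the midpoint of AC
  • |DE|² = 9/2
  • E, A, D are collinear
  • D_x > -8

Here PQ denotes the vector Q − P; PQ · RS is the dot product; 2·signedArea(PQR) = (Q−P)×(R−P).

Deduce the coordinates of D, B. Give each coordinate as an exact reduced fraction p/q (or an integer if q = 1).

1. D_x = -71/10  [E, A, D are collinear ∩ CD ⟂ EA]
2. D_y = 43/10  [E, A, D are collinear ∩ CD ⟂ EA]
   → D = (-71/10, 43/10)
3. B_x = -9  [B is the midpoint of AC]
4. B_y = 17/2  [B is the midpoint of AC]
   → B = (-9, 17/2)

B = (-9, 17/2)
D = (-71/10, 43/10)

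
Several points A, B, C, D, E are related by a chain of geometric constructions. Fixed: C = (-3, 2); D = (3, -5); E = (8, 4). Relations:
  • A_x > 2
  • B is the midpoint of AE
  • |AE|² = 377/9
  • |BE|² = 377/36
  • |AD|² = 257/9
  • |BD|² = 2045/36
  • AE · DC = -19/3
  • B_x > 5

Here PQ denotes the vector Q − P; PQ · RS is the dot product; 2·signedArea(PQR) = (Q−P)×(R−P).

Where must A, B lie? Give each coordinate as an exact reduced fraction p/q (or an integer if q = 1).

A = (8/3, 1/3)
B = (16/3, 13/6)

1. A_x = 8/3  [line 6·x + -7·y + -41/3 = 0 ∩ |AD|² = 257/9]
2. A_y = 1/3  [line 6·x + -7·y + -41/3 = 0 ∩ |AD|² = 257/9]
   → A = (8/3, 1/3)
3. B_x = 16/3  [B is the midpoint of AE]
4. B_y = 13/6  [B is the midpoint of AE]
   → B = (16/3, 13/6)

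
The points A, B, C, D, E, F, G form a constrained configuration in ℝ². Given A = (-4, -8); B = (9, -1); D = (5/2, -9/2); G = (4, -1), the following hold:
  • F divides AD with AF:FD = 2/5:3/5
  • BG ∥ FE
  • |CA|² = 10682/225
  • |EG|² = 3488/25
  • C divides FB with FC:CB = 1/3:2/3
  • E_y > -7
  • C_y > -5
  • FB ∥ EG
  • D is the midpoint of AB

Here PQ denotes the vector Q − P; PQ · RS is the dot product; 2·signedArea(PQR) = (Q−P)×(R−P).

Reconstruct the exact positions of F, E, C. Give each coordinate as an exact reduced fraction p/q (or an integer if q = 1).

C = (31/15, -71/15)
E = (-32/5, -33/5)
F = (-7/5, -33/5)

1. F_x = -7/5  [F divides AD with AF:FD = 2/5:3/5]
2. F_y = -33/5  [F divides AD with AF:FD = 2/5:3/5]
   → F = (-7/5, -33/5)
3. E_x = -32/5  [FB ∥ EG ∩ BG ∥ FE]
4. E_y = -33/5  [FB ∥ EG ∩ BG ∥ FE]
   → E = (-32/5, -33/5)
5. C_x = 31/15  [C divides FB with FC:CB = 1/3:2/3]
6. C_y = -71/15  [C divides FB with FC:CB = 1/3:2/3]
   → C = (31/15, -71/15)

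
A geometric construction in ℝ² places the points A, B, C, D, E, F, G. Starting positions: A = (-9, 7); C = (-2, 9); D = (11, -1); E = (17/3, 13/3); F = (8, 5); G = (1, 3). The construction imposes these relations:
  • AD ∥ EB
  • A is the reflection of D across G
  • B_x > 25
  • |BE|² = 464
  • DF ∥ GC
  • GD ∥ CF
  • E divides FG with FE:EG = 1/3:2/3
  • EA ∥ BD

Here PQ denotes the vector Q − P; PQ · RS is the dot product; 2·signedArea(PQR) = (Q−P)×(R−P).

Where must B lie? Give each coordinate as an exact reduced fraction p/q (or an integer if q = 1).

1. B_x = 77/3  [EA ∥ BD ∩ AD ∥ EB]
2. B_y = -11/3  [EA ∥ BD ∩ AD ∥ EB]
   → B = (77/3, -11/3)

B = (77/3, -11/3)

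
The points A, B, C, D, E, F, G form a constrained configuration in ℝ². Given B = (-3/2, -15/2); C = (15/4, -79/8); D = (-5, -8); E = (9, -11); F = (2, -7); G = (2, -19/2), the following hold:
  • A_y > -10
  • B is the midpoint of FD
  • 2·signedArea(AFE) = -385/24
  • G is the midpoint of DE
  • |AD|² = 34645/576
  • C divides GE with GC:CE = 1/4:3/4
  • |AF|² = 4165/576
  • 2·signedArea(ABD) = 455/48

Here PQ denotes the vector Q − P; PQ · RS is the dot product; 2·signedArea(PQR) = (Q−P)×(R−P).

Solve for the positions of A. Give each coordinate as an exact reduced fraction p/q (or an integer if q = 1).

1. A_x = 31/12  [2·signedArea(ABD) = 455/48 ∩ 2·signedArea(AFE) = -385/24]
2. A_y = -77/8  [2·signedArea(ABD) = 455/48 ∩ 2·signedArea(AFE) = -385/24]
   → A = (31/12, -77/8)

A = (31/12, -77/8)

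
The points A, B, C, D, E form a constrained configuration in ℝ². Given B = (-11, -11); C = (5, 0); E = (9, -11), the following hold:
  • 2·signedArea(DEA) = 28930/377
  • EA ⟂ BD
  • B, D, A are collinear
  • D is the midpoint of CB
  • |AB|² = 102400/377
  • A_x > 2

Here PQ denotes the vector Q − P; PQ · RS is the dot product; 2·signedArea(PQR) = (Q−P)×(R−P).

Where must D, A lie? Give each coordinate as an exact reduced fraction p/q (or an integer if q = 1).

1. D_x = -3  [D is the midpoint of CB]
2. D_y = -11/2  [D is the midpoint of CB]
   → D = (-3, -11/2)
3. A_x = 973/377  [B, D, A are collinear ∩ EA ⟂ BD]
4. A_y = -627/377  [B, D, A are collinear ∩ EA ⟂ BD]
   → A = (973/377, -627/377)

A = (973/377, -627/377)
D = (-3, -11/2)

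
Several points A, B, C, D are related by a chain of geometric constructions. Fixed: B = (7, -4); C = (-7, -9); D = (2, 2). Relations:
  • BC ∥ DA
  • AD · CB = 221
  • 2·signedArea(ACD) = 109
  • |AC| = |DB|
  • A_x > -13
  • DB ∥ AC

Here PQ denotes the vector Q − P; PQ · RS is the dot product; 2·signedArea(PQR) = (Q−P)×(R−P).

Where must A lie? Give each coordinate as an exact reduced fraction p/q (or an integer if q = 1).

A = (-12, -3)

1. A_x = -12  [DB ∥ AC ∩ BC ∥ DA]
2. A_y = -3  [DB ∥ AC ∩ BC ∥ DA]
   → A = (-12, -3)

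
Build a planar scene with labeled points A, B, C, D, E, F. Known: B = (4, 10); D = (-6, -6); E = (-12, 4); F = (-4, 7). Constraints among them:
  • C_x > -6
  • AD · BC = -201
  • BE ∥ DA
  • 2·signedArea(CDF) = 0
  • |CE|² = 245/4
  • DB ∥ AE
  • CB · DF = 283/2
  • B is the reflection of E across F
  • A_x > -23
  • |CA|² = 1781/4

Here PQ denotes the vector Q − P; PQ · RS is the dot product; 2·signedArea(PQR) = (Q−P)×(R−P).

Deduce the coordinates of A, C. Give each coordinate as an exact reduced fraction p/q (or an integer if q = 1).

A = (-22, -12)
C = (-5, 1/2)

1. A_x = -22  [DB ∥ AE ∩ BE ∥ DA]
2. A_y = -12  [DB ∥ AE ∩ BE ∥ DA]
   → A = (-22, -12)
3. C_x = -5  [2·signedArea(CDF) = 0 ∩ AD · BC = -201]
4. C_y = 1/2  [2·signedArea(CDF) = 0 ∩ AD · BC = -201]
   → C = (-5, 1/2)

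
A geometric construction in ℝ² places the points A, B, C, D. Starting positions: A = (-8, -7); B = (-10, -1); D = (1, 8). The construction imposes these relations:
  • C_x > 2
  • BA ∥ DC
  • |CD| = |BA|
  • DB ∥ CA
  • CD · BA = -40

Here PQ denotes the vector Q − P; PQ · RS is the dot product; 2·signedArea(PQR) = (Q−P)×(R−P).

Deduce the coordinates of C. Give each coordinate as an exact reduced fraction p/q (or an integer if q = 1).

C = (3, 2)

1. C_x = 3  [DB ∥ CA ∩ BA ∥ DC]
2. C_y = 2  [DB ∥ CA ∩ BA ∥ DC]
   → C = (3, 2)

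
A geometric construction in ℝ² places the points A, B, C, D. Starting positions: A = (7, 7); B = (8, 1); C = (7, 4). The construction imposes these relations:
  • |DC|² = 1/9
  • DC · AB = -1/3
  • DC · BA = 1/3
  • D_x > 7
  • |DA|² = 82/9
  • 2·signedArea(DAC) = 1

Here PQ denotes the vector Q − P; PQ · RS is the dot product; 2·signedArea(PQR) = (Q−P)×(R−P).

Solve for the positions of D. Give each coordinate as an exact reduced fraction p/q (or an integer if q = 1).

1. D_x = 22/3  [DC · AB = -1/3 ∩ 2·signedArea(DAC) = 1]
2. D_y = 4  [DC · AB = -1/3 ∩ 2·signedArea(DAC) = 1]
   → D = (22/3, 4)

D = (22/3, 4)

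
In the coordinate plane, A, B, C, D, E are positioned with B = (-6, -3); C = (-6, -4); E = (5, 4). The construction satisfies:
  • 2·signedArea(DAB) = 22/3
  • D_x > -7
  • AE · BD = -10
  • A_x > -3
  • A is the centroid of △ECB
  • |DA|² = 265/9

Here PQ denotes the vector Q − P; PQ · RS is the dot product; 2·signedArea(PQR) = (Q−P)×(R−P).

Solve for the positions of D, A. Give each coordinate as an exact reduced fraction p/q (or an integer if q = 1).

1. A_x = -7/3  [A is the centroid of △ECB]
2. A_y = -1  [A is the centroid of △ECB]
   → A = (-7/3, -1)
3. D_x = -6  [2·signedArea(DAB) = 22/3 ∩ AE · BD = -10]
4. D_y = -5  [2·signedArea(DAB) = 22/3 ∩ AE · BD = -10]
   → D = (-6, -5)

A = (-7/3, -1)
D = (-6, -5)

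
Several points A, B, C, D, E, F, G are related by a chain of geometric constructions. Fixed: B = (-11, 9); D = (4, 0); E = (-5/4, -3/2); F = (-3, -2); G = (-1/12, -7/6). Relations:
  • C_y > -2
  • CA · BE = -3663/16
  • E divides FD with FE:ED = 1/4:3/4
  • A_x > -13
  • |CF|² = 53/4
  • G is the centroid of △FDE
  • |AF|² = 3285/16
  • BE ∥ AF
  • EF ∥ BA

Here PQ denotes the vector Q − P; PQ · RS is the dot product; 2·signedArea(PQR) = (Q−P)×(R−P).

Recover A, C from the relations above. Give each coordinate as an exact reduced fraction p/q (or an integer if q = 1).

A = (-51/4, 17/2)
C = (1/2, -1)

1. A_x = -51/4  [BE ∥ AF ∩ EF ∥ BA]
2. A_y = 17/2  [BE ∥ AF ∩ EF ∥ BA]
   → A = (-51/4, 17/2)
3. C_x = 1/2  [line -39/4·x + 21/2·y + 123/8 = 0 ∩ |CF|² = 53/4]
4. C_y = -1  [line -39/4·x + 21/2·y + 123/8 = 0 ∩ |CF|² = 53/4]
   → C = (1/2, -1)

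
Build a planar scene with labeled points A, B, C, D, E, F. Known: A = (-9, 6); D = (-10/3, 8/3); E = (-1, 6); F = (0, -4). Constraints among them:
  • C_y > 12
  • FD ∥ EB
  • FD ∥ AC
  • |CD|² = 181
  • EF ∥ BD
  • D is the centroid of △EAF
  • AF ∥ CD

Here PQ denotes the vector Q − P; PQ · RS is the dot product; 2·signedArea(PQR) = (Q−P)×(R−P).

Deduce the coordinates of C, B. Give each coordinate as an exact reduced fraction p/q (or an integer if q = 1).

1. C_x = -37/3  [AF ∥ CD ∩ FD ∥ AC]
2. C_y = 38/3  [AF ∥ CD ∩ FD ∥ AC]
   → C = (-37/3, 38/3)
3. B_x = -13/3  [EF ∥ BD ∩ FD ∥ EB]
4. B_y = 38/3  [EF ∥ BD ∩ FD ∥ EB]
   → B = (-13/3, 38/3)

B = (-13/3, 38/3)
C = (-37/3, 38/3)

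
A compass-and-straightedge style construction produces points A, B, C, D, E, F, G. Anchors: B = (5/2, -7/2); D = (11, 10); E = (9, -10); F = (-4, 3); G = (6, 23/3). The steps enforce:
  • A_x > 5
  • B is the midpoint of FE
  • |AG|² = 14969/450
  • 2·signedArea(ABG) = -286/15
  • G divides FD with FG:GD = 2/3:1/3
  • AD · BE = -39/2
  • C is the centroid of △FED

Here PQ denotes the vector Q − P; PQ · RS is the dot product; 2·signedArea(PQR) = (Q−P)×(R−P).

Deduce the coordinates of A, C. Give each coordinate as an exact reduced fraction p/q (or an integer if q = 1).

A = (59/10, 19/10)
C = (16/3, 1)

1. A_x = 59/10  [2·signedArea(ABG) = -286/15 ∩ AD · BE = -39/2]
2. A_y = 19/10  [2·signedArea(ABG) = -286/15 ∩ AD · BE = -39/2]
   → A = (59/10, 19/10)
3. C_x = 16/3  [C is the centroid of △FED]
4. C_y = 1  [C is the centroid of △FED]
   → C = (16/3, 1)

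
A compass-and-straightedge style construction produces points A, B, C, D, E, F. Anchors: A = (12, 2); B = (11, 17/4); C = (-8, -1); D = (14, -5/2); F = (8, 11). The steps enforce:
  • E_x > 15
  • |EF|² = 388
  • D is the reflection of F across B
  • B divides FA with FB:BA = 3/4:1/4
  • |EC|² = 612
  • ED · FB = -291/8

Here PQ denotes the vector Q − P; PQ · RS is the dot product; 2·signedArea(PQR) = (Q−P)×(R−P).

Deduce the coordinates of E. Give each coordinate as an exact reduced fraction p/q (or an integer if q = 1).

1. E_x = 16  [line -3·x + 27/4·y + 381/4 = 0 ∩ |EF|² = 388]
2. E_y = -7  [line -3·x + 27/4·y + 381/4 = 0 ∩ |EF|² = 388]
   → E = (16, -7)

E = (16, -7)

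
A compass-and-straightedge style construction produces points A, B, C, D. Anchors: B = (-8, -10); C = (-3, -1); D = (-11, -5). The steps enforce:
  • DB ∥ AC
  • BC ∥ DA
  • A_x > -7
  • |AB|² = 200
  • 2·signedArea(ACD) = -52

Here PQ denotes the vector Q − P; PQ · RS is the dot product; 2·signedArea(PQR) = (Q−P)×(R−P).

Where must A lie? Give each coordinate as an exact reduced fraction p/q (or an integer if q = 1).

A = (-6, 4)

1. A_x = -6  [DB ∥ AC ∩ BC ∥ DA]
2. A_y = 4  [DB ∥ AC ∩ BC ∥ DA]
   → A = (-6, 4)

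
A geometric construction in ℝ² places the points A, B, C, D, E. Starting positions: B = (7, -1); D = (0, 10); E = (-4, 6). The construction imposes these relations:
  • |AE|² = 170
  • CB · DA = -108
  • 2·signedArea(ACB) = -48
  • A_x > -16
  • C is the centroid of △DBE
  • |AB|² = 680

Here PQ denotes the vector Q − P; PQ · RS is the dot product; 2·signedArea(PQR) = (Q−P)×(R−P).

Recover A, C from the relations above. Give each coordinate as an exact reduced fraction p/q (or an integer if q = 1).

A = (-15, 13)
C = (1, 5)

1. C_x = 1  [C is the centroid of △DBE]
2. C_y = 5  [C is the centroid of △DBE]
   → C = (1, 5)
3. A_x = -15  [2·signedArea(ACB) = -48 ∩ CB · DA = -108]
4. A_y = 13  [2·signedArea(ACB) = -48 ∩ CB · DA = -108]
   → A = (-15, 13)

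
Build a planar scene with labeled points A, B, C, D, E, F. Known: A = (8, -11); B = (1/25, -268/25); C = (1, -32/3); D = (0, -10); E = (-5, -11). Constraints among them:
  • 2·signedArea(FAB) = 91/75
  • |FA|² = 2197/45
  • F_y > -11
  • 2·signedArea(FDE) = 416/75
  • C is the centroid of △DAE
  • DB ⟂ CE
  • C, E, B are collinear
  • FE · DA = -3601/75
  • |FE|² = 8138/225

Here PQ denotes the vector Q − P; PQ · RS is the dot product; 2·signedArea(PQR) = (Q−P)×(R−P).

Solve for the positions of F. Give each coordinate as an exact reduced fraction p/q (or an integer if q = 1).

1. F_x = 76/75  [2·signedArea(FDE) = 416/75 ∩ 2·signedArea(FAB) = 91/75]
2. F_y = -818/75  [2·signedArea(FDE) = 416/75 ∩ 2·signedArea(FAB) = 91/75]
   → F = (76/75, -818/75)

F = (76/75, -818/75)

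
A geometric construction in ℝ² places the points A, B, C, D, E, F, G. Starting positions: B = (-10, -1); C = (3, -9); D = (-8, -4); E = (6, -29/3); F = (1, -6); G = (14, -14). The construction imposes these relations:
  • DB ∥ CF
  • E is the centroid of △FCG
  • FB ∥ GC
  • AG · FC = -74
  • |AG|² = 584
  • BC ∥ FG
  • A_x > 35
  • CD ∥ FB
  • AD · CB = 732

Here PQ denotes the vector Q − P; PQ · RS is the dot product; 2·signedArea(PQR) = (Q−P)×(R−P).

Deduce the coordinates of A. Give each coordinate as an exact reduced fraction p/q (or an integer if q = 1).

1. A_x = 36  [AD · CB = 732 ∩ AG · FC = -74]
2. A_y = -24  [AD · CB = 732 ∩ AG · FC = -74]
   → A = (36, -24)

A = (36, -24)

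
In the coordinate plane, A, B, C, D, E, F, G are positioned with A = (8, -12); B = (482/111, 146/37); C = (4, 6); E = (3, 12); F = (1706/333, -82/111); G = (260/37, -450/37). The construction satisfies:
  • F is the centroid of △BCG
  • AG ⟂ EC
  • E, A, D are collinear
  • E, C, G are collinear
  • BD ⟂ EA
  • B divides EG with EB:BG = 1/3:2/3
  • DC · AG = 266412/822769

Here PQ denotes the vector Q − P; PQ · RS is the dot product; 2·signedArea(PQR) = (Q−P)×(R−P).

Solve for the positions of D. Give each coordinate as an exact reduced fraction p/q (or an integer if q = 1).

D = (311138/66711, 89236/22237)

1. D_x = 311138/66711  [E, A, D are collinear ∩ BD ⟂ EA]
2. D_y = 89236/22237  [E, A, D are collinear ∩ BD ⟂ EA]
   → D = (311138/66711, 89236/22237)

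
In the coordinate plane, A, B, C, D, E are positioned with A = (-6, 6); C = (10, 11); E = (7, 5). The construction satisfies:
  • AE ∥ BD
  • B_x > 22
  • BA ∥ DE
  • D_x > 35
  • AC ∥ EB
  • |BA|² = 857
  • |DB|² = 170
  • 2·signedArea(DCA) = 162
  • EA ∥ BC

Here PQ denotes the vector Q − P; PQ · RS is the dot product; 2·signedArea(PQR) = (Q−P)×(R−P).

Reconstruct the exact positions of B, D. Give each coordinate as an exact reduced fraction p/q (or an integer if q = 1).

1. B_x = 23  [EA ∥ BC ∩ AC ∥ EB]
2. B_y = 10  [EA ∥ BC ∩ AC ∥ EB]
   → B = (23, 10)
3. D_x = 36  [BA ∥ DE ∩ AE ∥ BD]
4. D_y = 9  [BA ∥ DE ∩ AE ∥ BD]
   → D = (36, 9)

B = (23, 10)
D = (36, 9)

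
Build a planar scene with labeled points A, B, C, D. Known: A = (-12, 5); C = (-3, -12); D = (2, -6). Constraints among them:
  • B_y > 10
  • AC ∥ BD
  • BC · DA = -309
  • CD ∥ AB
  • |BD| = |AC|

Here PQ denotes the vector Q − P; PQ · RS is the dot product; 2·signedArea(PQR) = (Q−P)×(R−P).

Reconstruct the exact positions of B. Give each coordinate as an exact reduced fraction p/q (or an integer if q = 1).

B = (-7, 11)

1. B_x = -7  [AC ∥ BD ∩ CD ∥ AB]
2. B_y = 11  [AC ∥ BD ∩ CD ∥ AB]
   → B = (-7, 11)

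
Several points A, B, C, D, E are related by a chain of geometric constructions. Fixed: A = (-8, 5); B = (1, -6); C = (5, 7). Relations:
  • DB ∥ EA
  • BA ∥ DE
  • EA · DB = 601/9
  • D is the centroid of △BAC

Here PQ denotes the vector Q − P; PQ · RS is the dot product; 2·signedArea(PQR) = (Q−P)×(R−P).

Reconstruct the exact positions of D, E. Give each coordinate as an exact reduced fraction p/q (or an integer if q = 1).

D = (-2/3, 2)
E = (-29/3, 13)

1. D_x = -2/3  [D is the centroid of △BAC]
2. D_y = 2  [D is the centroid of △BAC]
   → D = (-2/3, 2)
3. E_x = -29/3  [DB ∥ EA ∩ BA ∥ DE]
4. E_y = 13  [DB ∥ EA ∩ BA ∥ DE]
   → E = (-29/3, 13)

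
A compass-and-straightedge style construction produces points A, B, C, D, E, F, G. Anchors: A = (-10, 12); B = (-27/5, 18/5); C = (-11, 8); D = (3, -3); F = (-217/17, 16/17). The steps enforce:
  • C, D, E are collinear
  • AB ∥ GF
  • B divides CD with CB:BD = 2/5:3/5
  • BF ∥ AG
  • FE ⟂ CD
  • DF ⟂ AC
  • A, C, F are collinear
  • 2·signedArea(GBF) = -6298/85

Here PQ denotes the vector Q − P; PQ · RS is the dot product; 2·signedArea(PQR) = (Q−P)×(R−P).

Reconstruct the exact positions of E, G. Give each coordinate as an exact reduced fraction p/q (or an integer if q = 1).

E = (-46679/5389, 33212/5389)
G = (-1476/85, 794/85)

1. E_x = -46679/5389  [C, D, E are collinear ∩ FE ⟂ CD]
2. E_y = 33212/5389  [C, D, E are collinear ∩ FE ⟂ CD]
   → E = (-46679/5389, 33212/5389)
3. G_x = -1476/85  [AB ∥ GF ∩ BF ∥ AG]
4. G_y = 794/85  [AB ∥ GF ∩ BF ∥ AG]
   → G = (-1476/85, 794/85)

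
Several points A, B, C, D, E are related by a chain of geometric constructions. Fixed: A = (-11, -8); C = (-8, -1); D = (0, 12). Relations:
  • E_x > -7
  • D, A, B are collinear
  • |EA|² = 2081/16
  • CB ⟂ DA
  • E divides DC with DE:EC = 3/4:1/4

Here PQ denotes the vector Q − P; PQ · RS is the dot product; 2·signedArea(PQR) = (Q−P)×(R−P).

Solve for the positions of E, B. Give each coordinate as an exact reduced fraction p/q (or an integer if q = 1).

1. E_x = -6  [E divides DC with DE:EC = 3/4:1/4]
2. E_y = 9/4  [E divides DC with DE:EC = 3/4:1/4]
   → E = (-6, 9/4)
3. B_x = -3828/521  [D, A, B are collinear ∩ CB ⟂ DA]
4. B_y = -708/521  [D, A, B are collinear ∩ CB ⟂ DA]
   → B = (-3828/521, -708/521)

B = (-3828/521, -708/521)
E = (-6, 9/4)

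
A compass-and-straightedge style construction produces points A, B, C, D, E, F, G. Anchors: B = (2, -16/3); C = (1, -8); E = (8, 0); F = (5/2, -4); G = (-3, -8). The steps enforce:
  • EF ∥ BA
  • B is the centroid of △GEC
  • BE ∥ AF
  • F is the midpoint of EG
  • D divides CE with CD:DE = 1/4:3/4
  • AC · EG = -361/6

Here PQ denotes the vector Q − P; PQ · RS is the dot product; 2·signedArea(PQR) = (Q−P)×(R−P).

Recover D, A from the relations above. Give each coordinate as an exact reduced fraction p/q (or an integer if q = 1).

1. D_x = 11/4  [D divides CE with CD:DE = 1/4:3/4]
2. D_y = -6  [D divides CE with CD:DE = 1/4:3/4]
   → D = (11/4, -6)
3. A_x = -7/2  [BE ∥ AF ∩ EF ∥ BA]
4. A_y = -28/3  [BE ∥ AF ∩ EF ∥ BA]
   → A = (-7/2, -28/3)

A = (-7/2, -28/3)
D = (11/4, -6)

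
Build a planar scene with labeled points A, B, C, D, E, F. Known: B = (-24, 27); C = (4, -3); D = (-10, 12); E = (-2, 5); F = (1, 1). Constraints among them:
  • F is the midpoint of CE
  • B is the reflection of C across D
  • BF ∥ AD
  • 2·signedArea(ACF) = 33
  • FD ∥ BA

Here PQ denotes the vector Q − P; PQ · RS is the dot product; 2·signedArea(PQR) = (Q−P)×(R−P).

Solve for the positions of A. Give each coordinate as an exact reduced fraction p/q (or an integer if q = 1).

1. A_x = -35  [BF ∥ AD ∩ FD ∥ BA]
2. A_y = 38  [BF ∥ AD ∩ FD ∥ BA]
   → A = (-35, 38)

A = (-35, 38)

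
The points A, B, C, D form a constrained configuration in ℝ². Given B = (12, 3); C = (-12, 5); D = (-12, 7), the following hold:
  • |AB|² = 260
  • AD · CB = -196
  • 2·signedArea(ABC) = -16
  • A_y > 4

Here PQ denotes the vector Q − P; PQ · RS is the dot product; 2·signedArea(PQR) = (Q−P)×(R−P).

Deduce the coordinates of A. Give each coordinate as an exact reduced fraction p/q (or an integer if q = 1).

1. A_x = -4  [AD · CB = -196 ∩ 2·signedArea(ABC) = -16]
2. A_y = 5  [AD · CB = -196 ∩ 2·signedArea(ABC) = -16]
   → A = (-4, 5)

A = (-4, 5)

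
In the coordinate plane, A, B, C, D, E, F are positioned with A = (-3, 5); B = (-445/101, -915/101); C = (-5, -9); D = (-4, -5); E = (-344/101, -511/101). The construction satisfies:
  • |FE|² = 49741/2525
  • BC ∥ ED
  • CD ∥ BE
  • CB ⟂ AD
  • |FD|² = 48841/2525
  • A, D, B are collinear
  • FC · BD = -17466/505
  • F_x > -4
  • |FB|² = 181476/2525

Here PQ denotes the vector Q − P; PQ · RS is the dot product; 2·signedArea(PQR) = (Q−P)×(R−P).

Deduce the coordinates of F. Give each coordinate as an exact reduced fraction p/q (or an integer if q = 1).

F = (-1799/505, -63/101)

1. F_x = -1799/505  [line -41/101·x + -410/101·y + -2009/505 = 0 ∩ |FD|² = 48841/2525]
2. F_y = -63/101  [line -41/101·x + -410/101·y + -2009/505 = 0 ∩ |FD|² = 48841/2525]
   → F = (-1799/505, -63/101)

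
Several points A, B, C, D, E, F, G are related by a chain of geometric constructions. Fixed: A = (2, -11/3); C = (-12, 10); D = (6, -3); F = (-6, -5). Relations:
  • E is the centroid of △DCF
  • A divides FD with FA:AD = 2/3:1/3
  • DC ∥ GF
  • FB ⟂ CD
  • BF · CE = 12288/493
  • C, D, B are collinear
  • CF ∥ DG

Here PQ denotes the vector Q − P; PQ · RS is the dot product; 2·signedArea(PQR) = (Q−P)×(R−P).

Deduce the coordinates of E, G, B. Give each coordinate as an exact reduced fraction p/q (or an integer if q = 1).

1. E_x = -4  [E is the centroid of △DCF]
2. E_y = 2/3  [E is the centroid of △DCF]
   → E = (-4, 2/3)
3. G_x = 12  [DC ∥ GF ∩ CF ∥ DG]
4. G_y = -18  [DC ∥ GF ∩ CF ∥ DG]
   → G = (12, -18)
5. B_x = -462/493  [C, D, B are collinear ∩ FB ⟂ CD]
6. B_y = 991/493  [C, D, B are collinear ∩ FB ⟂ CD]
   → B = (-462/493, 991/493)

B = (-462/493, 991/493)
E = (-4, 2/3)
G = (12, -18)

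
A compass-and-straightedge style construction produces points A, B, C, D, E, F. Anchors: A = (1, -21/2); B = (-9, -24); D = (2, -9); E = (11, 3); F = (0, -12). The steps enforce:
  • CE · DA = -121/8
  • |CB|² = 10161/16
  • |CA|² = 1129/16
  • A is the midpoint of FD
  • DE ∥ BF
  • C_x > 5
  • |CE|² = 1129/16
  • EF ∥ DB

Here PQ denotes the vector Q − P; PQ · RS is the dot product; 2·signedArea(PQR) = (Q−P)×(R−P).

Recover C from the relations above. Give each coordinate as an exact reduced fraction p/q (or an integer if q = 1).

C = (6, -15/4)

1. C_x = 6  [line 1·x + 3/2·y + -3/8 = 0 ∩ |CB|² = 10161/16]
2. C_y = -15/4  [line 1·x + 3/2·y + -3/8 = 0 ∩ |CB|² = 10161/16]
   → C = (6, -15/4)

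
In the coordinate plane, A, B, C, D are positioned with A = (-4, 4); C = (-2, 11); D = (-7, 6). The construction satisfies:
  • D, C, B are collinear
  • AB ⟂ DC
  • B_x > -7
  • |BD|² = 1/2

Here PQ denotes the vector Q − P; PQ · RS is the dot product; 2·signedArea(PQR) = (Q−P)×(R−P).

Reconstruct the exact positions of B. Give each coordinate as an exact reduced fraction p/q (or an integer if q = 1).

B = (-13/2, 13/2)

1. B_x = -13/2  [D, C, B are collinear ∩ AB ⟂ DC]
2. B_y = 13/2  [D, C, B are collinear ∩ AB ⟂ DC]
   → B = (-13/2, 13/2)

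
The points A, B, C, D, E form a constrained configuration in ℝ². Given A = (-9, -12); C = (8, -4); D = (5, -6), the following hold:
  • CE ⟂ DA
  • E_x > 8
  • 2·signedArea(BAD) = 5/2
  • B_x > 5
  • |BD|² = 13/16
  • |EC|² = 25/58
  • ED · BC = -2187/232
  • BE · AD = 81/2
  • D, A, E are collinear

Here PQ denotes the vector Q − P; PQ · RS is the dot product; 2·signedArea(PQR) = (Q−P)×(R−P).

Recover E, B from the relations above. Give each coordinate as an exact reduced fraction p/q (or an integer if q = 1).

1. E_x = 479/58  [D, A, E are collinear ∩ CE ⟂ DA]
2. E_y = -267/58  [D, A, E are collinear ∩ CE ⟂ DA]
   → E = (479/58, -267/58)
3. B_x = 23/4  [BE · AD = 81/2 ∩ 2·signedArea(BAD) = 5/2]
4. B_y = -11/2  [BE · AD = 81/2 ∩ 2·signedArea(BAD) = 5/2]
   → B = (23/4, -11/2)

B = (23/4, -11/2)
E = (479/58, -267/58)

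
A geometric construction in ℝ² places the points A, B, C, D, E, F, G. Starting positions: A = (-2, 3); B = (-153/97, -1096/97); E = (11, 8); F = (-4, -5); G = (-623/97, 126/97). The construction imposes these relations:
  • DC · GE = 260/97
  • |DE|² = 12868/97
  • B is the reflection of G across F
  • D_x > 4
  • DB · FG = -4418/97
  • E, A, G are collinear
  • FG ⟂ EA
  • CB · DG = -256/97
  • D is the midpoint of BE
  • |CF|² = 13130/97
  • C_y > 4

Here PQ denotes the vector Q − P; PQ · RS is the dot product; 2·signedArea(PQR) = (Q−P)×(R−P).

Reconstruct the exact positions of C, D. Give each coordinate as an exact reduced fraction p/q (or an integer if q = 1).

C = (235/97, 456/97)
D = (457/97, -160/97)

1. D_x = 457/97  [D is the midpoint of BE]
2. D_y = -160/97  [D is the midpoint of BE]
   → D = (457/97, -160/97)
3. C_x = 235/97  [CB · DG = -256/97 ∩ DC · GE = 260/97]
4. C_y = 456/97  [CB · DG = -256/97 ∩ DC · GE = 260/97]
   → C = (235/97, 456/97)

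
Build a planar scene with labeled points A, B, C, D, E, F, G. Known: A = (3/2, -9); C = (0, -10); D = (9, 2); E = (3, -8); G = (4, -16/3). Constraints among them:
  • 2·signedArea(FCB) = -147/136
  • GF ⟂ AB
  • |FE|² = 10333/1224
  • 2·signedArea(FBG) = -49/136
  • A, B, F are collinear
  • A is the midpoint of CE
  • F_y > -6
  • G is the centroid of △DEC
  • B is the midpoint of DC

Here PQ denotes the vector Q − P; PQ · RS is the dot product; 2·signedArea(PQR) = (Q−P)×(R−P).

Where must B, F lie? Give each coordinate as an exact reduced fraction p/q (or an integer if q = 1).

1. B_x = 9/2  [B is the midpoint of DC]
2. B_y = -4  [B is the midpoint of DC]
   → B = (9/2, -4)
3. F_x = 257/68  [A, B, F are collinear ∩ GF ⟂ AB]
4. F_y = -1061/204  [A, B, F are collinear ∩ GF ⟂ AB]
   → F = (257/68, -1061/204)

B = (9/2, -4)
F = (257/68, -1061/204)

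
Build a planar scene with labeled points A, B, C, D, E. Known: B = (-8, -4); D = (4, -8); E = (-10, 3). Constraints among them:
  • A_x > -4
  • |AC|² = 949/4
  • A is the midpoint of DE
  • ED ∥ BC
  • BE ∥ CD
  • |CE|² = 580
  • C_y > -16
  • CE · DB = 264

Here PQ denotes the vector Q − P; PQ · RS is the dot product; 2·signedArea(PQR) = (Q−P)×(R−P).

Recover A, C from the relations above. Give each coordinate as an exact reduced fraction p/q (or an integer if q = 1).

A = (-3, -5/2)
C = (6, -15)

1. A_x = -3  [A is the midpoint of DE]
2. A_y = -5/2  [A is the midpoint of DE]
   → A = (-3, -5/2)
3. C_x = 6  [BE ∥ CD ∩ ED ∥ BC]
4. C_y = -15  [BE ∥ CD ∩ ED ∥ BC]
   → C = (6, -15)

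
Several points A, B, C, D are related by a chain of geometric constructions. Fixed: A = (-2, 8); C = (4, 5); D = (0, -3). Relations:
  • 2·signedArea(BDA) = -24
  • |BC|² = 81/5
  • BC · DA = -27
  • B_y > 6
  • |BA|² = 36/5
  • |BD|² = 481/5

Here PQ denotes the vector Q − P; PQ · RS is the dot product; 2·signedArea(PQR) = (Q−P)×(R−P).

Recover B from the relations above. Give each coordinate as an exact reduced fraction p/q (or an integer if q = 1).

1. B_x = 2/5  [2·signedArea(BDA) = -24 ∩ BC · DA = -27]
2. B_y = 34/5  [2·signedArea(BDA) = -24 ∩ BC · DA = -27]
   → B = (2/5, 34/5)

B = (2/5, 34/5)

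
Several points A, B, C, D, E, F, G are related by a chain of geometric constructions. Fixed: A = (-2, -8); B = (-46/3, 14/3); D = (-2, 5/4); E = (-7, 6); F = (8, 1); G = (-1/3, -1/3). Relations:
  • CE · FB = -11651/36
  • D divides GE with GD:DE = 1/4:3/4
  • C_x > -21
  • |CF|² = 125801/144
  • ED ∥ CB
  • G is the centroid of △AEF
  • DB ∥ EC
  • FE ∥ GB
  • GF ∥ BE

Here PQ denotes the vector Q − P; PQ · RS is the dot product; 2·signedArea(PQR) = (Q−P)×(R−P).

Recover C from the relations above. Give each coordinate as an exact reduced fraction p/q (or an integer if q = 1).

C = (-61/3, 113/12)

1. C_x = -61/3  [ED ∥ CB ∩ DB ∥ EC]
2. C_y = 113/12  [ED ∥ CB ∩ DB ∥ EC]
   → C = (-61/3, 113/12)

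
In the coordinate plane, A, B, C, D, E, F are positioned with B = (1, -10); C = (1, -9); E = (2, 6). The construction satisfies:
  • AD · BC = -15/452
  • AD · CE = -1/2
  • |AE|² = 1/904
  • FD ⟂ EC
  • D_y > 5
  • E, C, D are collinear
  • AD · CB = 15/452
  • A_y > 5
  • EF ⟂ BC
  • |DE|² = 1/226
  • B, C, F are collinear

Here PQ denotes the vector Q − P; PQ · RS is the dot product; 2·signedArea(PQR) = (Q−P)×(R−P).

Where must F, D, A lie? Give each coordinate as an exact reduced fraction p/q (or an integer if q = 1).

A = (903/452, 2697/452)
D = (451/226, 1341/226)
F = (1, 6)

1. F_x = 1  [B, C, F are collinear ∩ EF ⟂ BC]
2. F_y = 6  [B, C, F are collinear ∩ EF ⟂ BC]
   → F = (1, 6)
3. D_x = 451/226  [E, C, D are collinear ∩ FD ⟂ EC]
4. D_y = 1341/226  [E, C, D are collinear ∩ FD ⟂ EC]
   → D = (451/226, 1341/226)
5. A_x = 903/452  [AD · CE = -1/2 ∩ AD · CB = 15/452]
6. A_y = 2697/452  [AD · CE = -1/2 ∩ AD · CB = 15/452]
   → A = (903/452, 2697/452)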